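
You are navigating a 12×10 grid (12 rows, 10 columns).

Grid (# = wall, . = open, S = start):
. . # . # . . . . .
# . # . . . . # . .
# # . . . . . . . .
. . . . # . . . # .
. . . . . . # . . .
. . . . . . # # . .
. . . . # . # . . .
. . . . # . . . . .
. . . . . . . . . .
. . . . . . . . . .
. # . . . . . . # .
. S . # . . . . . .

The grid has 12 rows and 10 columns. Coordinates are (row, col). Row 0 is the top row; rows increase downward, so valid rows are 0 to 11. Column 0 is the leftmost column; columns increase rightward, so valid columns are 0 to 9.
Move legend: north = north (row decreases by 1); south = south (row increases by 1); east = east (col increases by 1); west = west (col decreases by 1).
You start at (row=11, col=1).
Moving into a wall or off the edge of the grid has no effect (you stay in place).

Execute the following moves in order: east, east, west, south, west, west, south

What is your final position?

Start: (row=11, col=1)
  east (east): (row=11, col=1) -> (row=11, col=2)
  east (east): blocked, stay at (row=11, col=2)
  west (west): (row=11, col=2) -> (row=11, col=1)
  south (south): blocked, stay at (row=11, col=1)
  west (west): (row=11, col=1) -> (row=11, col=0)
  west (west): blocked, stay at (row=11, col=0)
  south (south): blocked, stay at (row=11, col=0)
Final: (row=11, col=0)

Answer: Final position: (row=11, col=0)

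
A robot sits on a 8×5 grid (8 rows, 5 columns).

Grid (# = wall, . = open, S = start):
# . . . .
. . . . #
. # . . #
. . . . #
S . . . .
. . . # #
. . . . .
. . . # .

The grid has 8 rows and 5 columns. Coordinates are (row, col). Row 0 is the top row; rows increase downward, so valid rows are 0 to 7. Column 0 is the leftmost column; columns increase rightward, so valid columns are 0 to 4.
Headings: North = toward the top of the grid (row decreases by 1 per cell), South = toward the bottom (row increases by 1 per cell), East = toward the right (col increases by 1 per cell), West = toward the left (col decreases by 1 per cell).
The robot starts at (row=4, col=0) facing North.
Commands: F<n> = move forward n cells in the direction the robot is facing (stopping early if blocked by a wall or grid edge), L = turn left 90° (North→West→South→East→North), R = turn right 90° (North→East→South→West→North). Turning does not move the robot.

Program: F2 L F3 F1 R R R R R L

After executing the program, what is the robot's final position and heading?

Answer: Final position: (row=2, col=0), facing West

Derivation:
Start: (row=4, col=0), facing North
  F2: move forward 2, now at (row=2, col=0)
  L: turn left, now facing West
  F3: move forward 0/3 (blocked), now at (row=2, col=0)
  F1: move forward 0/1 (blocked), now at (row=2, col=0)
  R: turn right, now facing North
  R: turn right, now facing East
  R: turn right, now facing South
  R: turn right, now facing West
  R: turn right, now facing North
  L: turn left, now facing West
Final: (row=2, col=0), facing West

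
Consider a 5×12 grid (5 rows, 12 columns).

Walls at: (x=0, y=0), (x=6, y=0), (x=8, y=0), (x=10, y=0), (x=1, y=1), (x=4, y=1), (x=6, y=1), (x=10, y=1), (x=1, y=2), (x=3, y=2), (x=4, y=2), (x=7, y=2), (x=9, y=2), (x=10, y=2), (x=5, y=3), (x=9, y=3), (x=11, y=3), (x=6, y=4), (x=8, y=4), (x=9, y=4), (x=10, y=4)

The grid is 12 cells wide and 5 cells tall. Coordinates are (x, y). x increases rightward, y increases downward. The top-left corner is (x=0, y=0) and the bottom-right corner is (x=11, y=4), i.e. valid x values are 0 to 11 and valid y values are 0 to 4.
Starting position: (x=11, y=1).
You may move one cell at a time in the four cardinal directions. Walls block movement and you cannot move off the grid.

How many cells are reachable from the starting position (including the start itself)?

BFS flood-fill from (x=11, y=1):
  Distance 0: (x=11, y=1)
  Distance 1: (x=11, y=0), (x=11, y=2)
Total reachable: 3 (grid has 39 open cells total)

Answer: Reachable cells: 3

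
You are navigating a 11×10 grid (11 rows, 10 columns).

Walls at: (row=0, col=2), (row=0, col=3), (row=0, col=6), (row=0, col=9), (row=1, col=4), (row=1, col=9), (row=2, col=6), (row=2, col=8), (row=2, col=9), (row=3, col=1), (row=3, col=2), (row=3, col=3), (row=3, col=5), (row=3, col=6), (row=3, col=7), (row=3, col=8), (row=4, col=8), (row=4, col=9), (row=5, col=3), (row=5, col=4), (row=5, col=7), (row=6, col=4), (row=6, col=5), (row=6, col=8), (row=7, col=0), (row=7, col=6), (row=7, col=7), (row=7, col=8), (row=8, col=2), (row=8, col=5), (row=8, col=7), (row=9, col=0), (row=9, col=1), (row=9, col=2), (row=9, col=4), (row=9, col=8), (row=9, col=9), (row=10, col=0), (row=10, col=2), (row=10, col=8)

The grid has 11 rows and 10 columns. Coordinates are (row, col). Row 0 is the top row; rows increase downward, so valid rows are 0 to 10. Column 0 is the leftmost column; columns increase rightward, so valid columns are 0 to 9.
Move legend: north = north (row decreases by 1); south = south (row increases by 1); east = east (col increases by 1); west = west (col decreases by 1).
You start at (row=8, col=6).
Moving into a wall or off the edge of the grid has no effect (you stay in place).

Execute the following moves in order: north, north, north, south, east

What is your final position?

Start: (row=8, col=6)
  [×3]north (north): blocked, stay at (row=8, col=6)
  south (south): (row=8, col=6) -> (row=9, col=6)
  east (east): (row=9, col=6) -> (row=9, col=7)
Final: (row=9, col=7)

Answer: Final position: (row=9, col=7)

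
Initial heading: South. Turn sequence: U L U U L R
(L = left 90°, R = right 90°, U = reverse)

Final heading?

Start: South
  U (U-turn (180°)) -> North
  L (left (90° counter-clockwise)) -> West
  U (U-turn (180°)) -> East
  U (U-turn (180°)) -> West
  L (left (90° counter-clockwise)) -> South
  R (right (90° clockwise)) -> West
Final: West

Answer: Final heading: West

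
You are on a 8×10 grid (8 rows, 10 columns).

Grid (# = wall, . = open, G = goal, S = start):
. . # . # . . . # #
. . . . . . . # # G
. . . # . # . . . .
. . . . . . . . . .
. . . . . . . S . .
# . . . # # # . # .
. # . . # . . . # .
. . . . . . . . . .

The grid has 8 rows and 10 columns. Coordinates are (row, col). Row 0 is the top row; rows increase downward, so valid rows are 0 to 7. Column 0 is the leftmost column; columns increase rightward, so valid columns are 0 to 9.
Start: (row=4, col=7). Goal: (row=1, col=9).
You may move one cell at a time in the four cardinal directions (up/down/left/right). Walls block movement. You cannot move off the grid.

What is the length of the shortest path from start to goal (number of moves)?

BFS from (row=4, col=7) until reaching (row=1, col=9):
  Distance 0: (row=4, col=7)
  Distance 1: (row=3, col=7), (row=4, col=6), (row=4, col=8), (row=5, col=7)
  Distance 2: (row=2, col=7), (row=3, col=6), (row=3, col=8), (row=4, col=5), (row=4, col=9), (row=6, col=7)
  Distance 3: (row=2, col=6), (row=2, col=8), (row=3, col=5), (row=3, col=9), (row=4, col=4), (row=5, col=9), (row=6, col=6), (row=7, col=7)
  Distance 4: (row=1, col=6), (row=2, col=9), (row=3, col=4), (row=4, col=3), (row=6, col=5), (row=6, col=9), (row=7, col=6), (row=7, col=8)
  Distance 5: (row=0, col=6), (row=1, col=5), (row=1, col=9), (row=2, col=4), (row=3, col=3), (row=4, col=2), (row=5, col=3), (row=7, col=5), (row=7, col=9)  <- goal reached here
One shortest path (5 moves): (row=4, col=7) -> (row=4, col=8) -> (row=4, col=9) -> (row=3, col=9) -> (row=2, col=9) -> (row=1, col=9)

Answer: Shortest path length: 5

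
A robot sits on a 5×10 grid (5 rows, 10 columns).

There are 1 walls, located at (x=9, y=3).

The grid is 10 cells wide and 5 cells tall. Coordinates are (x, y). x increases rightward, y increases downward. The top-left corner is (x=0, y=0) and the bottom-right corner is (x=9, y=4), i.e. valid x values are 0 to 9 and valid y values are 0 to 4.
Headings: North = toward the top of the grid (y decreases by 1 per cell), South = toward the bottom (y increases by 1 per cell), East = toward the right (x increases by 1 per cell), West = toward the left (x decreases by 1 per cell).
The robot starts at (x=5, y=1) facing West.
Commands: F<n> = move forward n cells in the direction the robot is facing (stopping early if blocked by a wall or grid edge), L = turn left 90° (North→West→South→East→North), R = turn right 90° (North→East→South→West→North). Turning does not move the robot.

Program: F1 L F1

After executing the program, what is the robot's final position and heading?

Start: (x=5, y=1), facing West
  F1: move forward 1, now at (x=4, y=1)
  L: turn left, now facing South
  F1: move forward 1, now at (x=4, y=2)
Final: (x=4, y=2), facing South

Answer: Final position: (x=4, y=2), facing South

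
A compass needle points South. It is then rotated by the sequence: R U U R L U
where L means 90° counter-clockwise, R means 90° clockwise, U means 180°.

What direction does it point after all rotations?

Start: South
  R (right (90° clockwise)) -> West
  U (U-turn (180°)) -> East
  U (U-turn (180°)) -> West
  R (right (90° clockwise)) -> North
  L (left (90° counter-clockwise)) -> West
  U (U-turn (180°)) -> East
Final: East

Answer: Final heading: East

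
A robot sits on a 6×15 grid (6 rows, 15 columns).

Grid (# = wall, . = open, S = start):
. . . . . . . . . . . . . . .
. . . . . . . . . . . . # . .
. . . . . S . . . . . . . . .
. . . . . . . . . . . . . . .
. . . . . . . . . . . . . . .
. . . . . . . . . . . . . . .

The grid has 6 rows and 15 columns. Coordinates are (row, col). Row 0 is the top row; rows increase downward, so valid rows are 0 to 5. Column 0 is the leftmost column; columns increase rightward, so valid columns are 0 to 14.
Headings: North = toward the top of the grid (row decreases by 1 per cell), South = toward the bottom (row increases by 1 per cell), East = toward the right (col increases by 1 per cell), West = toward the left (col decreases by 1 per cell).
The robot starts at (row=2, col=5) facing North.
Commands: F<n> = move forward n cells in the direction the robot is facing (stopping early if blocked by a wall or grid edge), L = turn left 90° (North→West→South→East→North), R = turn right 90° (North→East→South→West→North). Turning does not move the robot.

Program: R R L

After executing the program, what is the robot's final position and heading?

Start: (row=2, col=5), facing North
  R: turn right, now facing East
  R: turn right, now facing South
  L: turn left, now facing East
Final: (row=2, col=5), facing East

Answer: Final position: (row=2, col=5), facing East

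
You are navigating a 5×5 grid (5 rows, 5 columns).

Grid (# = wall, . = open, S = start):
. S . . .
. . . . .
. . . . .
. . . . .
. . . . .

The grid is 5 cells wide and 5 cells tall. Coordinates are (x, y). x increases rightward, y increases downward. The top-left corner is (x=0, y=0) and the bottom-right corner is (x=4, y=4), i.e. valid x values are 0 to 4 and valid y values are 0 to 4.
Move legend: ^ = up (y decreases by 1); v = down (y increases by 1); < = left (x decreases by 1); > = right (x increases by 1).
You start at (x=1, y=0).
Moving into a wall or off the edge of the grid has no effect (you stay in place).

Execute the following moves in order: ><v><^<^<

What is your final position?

Start: (x=1, y=0)
  > (right): (x=1, y=0) -> (x=2, y=0)
  < (left): (x=2, y=0) -> (x=1, y=0)
  v (down): (x=1, y=0) -> (x=1, y=1)
  > (right): (x=1, y=1) -> (x=2, y=1)
  < (left): (x=2, y=1) -> (x=1, y=1)
  ^ (up): (x=1, y=1) -> (x=1, y=0)
  < (left): (x=1, y=0) -> (x=0, y=0)
  ^ (up): blocked, stay at (x=0, y=0)
  < (left): blocked, stay at (x=0, y=0)
Final: (x=0, y=0)

Answer: Final position: (x=0, y=0)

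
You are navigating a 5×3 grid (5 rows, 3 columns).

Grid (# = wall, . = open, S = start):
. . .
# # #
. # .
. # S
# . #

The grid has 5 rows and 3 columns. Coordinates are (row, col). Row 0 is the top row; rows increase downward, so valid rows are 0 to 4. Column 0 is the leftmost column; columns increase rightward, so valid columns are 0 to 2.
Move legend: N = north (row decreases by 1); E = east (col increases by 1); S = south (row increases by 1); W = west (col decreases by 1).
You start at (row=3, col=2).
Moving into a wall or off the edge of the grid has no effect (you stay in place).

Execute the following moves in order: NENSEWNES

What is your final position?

Start: (row=3, col=2)
  N (north): (row=3, col=2) -> (row=2, col=2)
  E (east): blocked, stay at (row=2, col=2)
  N (north): blocked, stay at (row=2, col=2)
  S (south): (row=2, col=2) -> (row=3, col=2)
  E (east): blocked, stay at (row=3, col=2)
  W (west): blocked, stay at (row=3, col=2)
  N (north): (row=3, col=2) -> (row=2, col=2)
  E (east): blocked, stay at (row=2, col=2)
  S (south): (row=2, col=2) -> (row=3, col=2)
Final: (row=3, col=2)

Answer: Final position: (row=3, col=2)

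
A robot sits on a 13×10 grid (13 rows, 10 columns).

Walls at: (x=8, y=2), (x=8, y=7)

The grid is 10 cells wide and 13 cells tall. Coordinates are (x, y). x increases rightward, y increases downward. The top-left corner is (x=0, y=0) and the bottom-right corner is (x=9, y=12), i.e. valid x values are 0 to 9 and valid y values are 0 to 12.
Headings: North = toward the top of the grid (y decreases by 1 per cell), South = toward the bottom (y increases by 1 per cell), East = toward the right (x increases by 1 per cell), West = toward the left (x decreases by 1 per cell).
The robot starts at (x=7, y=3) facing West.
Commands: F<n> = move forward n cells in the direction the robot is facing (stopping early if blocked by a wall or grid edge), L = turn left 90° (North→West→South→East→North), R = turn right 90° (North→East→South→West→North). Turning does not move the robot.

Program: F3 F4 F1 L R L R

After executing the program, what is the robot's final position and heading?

Start: (x=7, y=3), facing West
  F3: move forward 3, now at (x=4, y=3)
  F4: move forward 4, now at (x=0, y=3)
  F1: move forward 0/1 (blocked), now at (x=0, y=3)
  L: turn left, now facing South
  R: turn right, now facing West
  L: turn left, now facing South
  R: turn right, now facing West
Final: (x=0, y=3), facing West

Answer: Final position: (x=0, y=3), facing West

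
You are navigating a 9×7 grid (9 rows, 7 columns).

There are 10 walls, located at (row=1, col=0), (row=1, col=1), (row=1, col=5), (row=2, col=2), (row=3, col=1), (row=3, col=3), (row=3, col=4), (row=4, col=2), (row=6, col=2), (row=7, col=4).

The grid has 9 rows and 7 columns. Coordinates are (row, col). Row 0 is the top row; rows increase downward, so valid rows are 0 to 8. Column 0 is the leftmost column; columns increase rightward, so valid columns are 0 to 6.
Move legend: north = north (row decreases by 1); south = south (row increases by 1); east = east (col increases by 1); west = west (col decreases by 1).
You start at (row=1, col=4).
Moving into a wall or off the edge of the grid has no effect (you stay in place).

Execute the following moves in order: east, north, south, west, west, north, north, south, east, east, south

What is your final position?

Start: (row=1, col=4)
  east (east): blocked, stay at (row=1, col=4)
  north (north): (row=1, col=4) -> (row=0, col=4)
  south (south): (row=0, col=4) -> (row=1, col=4)
  west (west): (row=1, col=4) -> (row=1, col=3)
  west (west): (row=1, col=3) -> (row=1, col=2)
  north (north): (row=1, col=2) -> (row=0, col=2)
  north (north): blocked, stay at (row=0, col=2)
  south (south): (row=0, col=2) -> (row=1, col=2)
  east (east): (row=1, col=2) -> (row=1, col=3)
  east (east): (row=1, col=3) -> (row=1, col=4)
  south (south): (row=1, col=4) -> (row=2, col=4)
Final: (row=2, col=4)

Answer: Final position: (row=2, col=4)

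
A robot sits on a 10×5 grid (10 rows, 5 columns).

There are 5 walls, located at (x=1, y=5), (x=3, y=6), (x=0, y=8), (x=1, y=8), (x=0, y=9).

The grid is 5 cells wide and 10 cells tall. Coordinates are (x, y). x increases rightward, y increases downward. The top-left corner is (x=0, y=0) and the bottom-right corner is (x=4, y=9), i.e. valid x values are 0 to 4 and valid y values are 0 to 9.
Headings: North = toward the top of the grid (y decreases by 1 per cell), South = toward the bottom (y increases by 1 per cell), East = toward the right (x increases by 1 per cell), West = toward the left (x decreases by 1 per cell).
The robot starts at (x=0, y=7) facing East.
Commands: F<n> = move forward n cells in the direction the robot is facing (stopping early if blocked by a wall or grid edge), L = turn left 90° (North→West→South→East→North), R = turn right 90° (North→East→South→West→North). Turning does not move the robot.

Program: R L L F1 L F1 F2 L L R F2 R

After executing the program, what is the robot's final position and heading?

Start: (x=0, y=7), facing East
  R: turn right, now facing South
  L: turn left, now facing East
  L: turn left, now facing North
  F1: move forward 1, now at (x=0, y=6)
  L: turn left, now facing West
  F1: move forward 0/1 (blocked), now at (x=0, y=6)
  F2: move forward 0/2 (blocked), now at (x=0, y=6)
  L: turn left, now facing South
  L: turn left, now facing East
  R: turn right, now facing South
  F2: move forward 1/2 (blocked), now at (x=0, y=7)
  R: turn right, now facing West
Final: (x=0, y=7), facing West

Answer: Final position: (x=0, y=7), facing West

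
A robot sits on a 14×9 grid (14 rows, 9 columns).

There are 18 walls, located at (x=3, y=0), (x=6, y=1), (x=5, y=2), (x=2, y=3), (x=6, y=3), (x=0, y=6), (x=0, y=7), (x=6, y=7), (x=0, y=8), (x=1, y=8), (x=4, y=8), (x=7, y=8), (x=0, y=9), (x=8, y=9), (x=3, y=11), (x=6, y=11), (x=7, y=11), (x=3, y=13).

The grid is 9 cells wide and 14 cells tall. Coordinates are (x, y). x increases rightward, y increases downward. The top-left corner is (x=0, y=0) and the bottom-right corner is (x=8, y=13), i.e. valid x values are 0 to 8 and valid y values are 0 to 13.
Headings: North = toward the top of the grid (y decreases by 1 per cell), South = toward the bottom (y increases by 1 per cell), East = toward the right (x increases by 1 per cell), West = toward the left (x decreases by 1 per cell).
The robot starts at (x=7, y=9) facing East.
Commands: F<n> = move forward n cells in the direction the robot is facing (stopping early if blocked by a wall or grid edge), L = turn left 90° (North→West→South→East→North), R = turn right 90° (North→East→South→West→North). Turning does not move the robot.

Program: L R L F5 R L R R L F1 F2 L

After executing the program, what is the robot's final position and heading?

Answer: Final position: (x=7, y=9), facing North

Derivation:
Start: (x=7, y=9), facing East
  L: turn left, now facing North
  R: turn right, now facing East
  L: turn left, now facing North
  F5: move forward 0/5 (blocked), now at (x=7, y=9)
  R: turn right, now facing East
  L: turn left, now facing North
  R: turn right, now facing East
  R: turn right, now facing South
  L: turn left, now facing East
  F1: move forward 0/1 (blocked), now at (x=7, y=9)
  F2: move forward 0/2 (blocked), now at (x=7, y=9)
  L: turn left, now facing North
Final: (x=7, y=9), facing North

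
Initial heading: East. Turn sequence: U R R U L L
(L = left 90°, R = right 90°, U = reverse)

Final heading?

Answer: Final heading: East

Derivation:
Start: East
  U (U-turn (180°)) -> West
  R (right (90° clockwise)) -> North
  R (right (90° clockwise)) -> East
  U (U-turn (180°)) -> West
  L (left (90° counter-clockwise)) -> South
  L (left (90° counter-clockwise)) -> East
Final: East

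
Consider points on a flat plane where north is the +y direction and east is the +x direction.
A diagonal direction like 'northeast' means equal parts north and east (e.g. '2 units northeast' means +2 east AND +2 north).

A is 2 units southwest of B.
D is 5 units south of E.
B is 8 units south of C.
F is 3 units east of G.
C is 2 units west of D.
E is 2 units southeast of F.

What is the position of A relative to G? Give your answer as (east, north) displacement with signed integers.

Place G at the origin (east=0, north=0).
  F is 3 units east of G: delta (east=+3, north=+0); F at (east=3, north=0).
  E is 2 units southeast of F: delta (east=+2, north=-2); E at (east=5, north=-2).
  D is 5 units south of E: delta (east=+0, north=-5); D at (east=5, north=-7).
  C is 2 units west of D: delta (east=-2, north=+0); C at (east=3, north=-7).
  B is 8 units south of C: delta (east=+0, north=-8); B at (east=3, north=-15).
  A is 2 units southwest of B: delta (east=-2, north=-2); A at (east=1, north=-17).
Therefore A relative to G: (east=1, north=-17).

Answer: A is at (east=1, north=-17) relative to G.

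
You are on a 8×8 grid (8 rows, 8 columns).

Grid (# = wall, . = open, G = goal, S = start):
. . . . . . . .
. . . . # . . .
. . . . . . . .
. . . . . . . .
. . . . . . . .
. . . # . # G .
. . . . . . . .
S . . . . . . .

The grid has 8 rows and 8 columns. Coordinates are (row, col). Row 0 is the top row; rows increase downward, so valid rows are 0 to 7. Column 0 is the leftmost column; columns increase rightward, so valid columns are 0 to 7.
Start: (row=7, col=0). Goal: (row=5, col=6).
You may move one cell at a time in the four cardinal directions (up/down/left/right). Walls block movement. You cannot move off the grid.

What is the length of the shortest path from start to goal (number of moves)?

BFS from (row=7, col=0) until reaching (row=5, col=6):
  Distance 0: (row=7, col=0)
  Distance 1: (row=6, col=0), (row=7, col=1)
  Distance 2: (row=5, col=0), (row=6, col=1), (row=7, col=2)
  Distance 3: (row=4, col=0), (row=5, col=1), (row=6, col=2), (row=7, col=3)
  Distance 4: (row=3, col=0), (row=4, col=1), (row=5, col=2), (row=6, col=3), (row=7, col=4)
  Distance 5: (row=2, col=0), (row=3, col=1), (row=4, col=2), (row=6, col=4), (row=7, col=5)
  Distance 6: (row=1, col=0), (row=2, col=1), (row=3, col=2), (row=4, col=3), (row=5, col=4), (row=6, col=5), (row=7, col=6)
  Distance 7: (row=0, col=0), (row=1, col=1), (row=2, col=2), (row=3, col=3), (row=4, col=4), (row=6, col=6), (row=7, col=7)
  Distance 8: (row=0, col=1), (row=1, col=2), (row=2, col=3), (row=3, col=4), (row=4, col=5), (row=5, col=6), (row=6, col=7)  <- goal reached here
One shortest path (8 moves): (row=7, col=0) -> (row=7, col=1) -> (row=7, col=2) -> (row=7, col=3) -> (row=7, col=4) -> (row=7, col=5) -> (row=7, col=6) -> (row=6, col=6) -> (row=5, col=6)

Answer: Shortest path length: 8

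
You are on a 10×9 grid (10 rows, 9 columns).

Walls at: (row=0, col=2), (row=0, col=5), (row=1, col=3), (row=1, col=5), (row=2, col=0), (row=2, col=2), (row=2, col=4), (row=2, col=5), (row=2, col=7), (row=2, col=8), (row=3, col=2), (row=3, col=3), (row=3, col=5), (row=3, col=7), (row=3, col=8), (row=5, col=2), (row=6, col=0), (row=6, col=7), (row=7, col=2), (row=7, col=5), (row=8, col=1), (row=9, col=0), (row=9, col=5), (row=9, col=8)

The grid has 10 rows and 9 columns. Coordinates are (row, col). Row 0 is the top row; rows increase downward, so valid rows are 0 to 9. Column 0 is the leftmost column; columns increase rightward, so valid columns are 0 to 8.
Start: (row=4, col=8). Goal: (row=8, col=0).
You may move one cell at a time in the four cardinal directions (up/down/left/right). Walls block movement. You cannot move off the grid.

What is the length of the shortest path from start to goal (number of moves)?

BFS from (row=4, col=8) until reaching (row=8, col=0):
  Distance 0: (row=4, col=8)
  Distance 1: (row=4, col=7), (row=5, col=8)
  Distance 2: (row=4, col=6), (row=5, col=7), (row=6, col=8)
  Distance 3: (row=3, col=6), (row=4, col=5), (row=5, col=6), (row=7, col=8)
  Distance 4: (row=2, col=6), (row=4, col=4), (row=5, col=5), (row=6, col=6), (row=7, col=7), (row=8, col=8)
  Distance 5: (row=1, col=6), (row=3, col=4), (row=4, col=3), (row=5, col=4), (row=6, col=5), (row=7, col=6), (row=8, col=7)
  Distance 6: (row=0, col=6), (row=1, col=7), (row=4, col=2), (row=5, col=3), (row=6, col=4), (row=8, col=6), (row=9, col=7)
  Distance 7: (row=0, col=7), (row=1, col=8), (row=4, col=1), (row=6, col=3), (row=7, col=4), (row=8, col=5), (row=9, col=6)
  Distance 8: (row=0, col=8), (row=3, col=1), (row=4, col=0), (row=5, col=1), (row=6, col=2), (row=7, col=3), (row=8, col=4)
  Distance 9: (row=2, col=1), (row=3, col=0), (row=5, col=0), (row=6, col=1), (row=8, col=3), (row=9, col=4)
  Distance 10: (row=1, col=1), (row=7, col=1), (row=8, col=2), (row=9, col=3)
  Distance 11: (row=0, col=1), (row=1, col=0), (row=1, col=2), (row=7, col=0), (row=9, col=2)
  Distance 12: (row=0, col=0), (row=8, col=0), (row=9, col=1)  <- goal reached here
One shortest path (12 moves): (row=4, col=8) -> (row=4, col=7) -> (row=4, col=6) -> (row=4, col=5) -> (row=4, col=4) -> (row=4, col=3) -> (row=4, col=2) -> (row=4, col=1) -> (row=5, col=1) -> (row=6, col=1) -> (row=7, col=1) -> (row=7, col=0) -> (row=8, col=0)

Answer: Shortest path length: 12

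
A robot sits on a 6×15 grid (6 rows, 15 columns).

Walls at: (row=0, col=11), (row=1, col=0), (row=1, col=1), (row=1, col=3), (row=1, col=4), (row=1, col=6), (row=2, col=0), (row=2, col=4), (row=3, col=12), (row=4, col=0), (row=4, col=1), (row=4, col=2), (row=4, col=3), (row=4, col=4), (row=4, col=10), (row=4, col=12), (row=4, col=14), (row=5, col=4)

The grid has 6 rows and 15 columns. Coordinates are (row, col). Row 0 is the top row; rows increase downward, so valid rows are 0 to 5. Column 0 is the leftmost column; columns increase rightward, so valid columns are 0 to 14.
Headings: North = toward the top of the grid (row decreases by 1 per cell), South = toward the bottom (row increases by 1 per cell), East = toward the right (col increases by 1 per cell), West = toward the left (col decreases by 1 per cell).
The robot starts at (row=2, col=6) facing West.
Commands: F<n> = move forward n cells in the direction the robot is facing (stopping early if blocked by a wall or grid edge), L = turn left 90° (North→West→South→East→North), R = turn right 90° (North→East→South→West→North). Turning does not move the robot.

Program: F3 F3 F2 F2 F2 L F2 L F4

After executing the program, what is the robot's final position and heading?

Answer: Final position: (row=4, col=9), facing East

Derivation:
Start: (row=2, col=6), facing West
  F3: move forward 1/3 (blocked), now at (row=2, col=5)
  F3: move forward 0/3 (blocked), now at (row=2, col=5)
  [×3]F2: move forward 0/2 (blocked), now at (row=2, col=5)
  L: turn left, now facing South
  F2: move forward 2, now at (row=4, col=5)
  L: turn left, now facing East
  F4: move forward 4, now at (row=4, col=9)
Final: (row=4, col=9), facing East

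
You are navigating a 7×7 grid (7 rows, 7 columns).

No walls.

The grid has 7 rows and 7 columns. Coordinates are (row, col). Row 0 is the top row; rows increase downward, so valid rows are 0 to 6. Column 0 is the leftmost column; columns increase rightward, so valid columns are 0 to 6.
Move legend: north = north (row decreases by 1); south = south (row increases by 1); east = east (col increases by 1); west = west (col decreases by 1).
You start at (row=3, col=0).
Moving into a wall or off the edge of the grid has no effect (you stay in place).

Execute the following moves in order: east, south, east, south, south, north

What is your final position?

Start: (row=3, col=0)
  east (east): (row=3, col=0) -> (row=3, col=1)
  south (south): (row=3, col=1) -> (row=4, col=1)
  east (east): (row=4, col=1) -> (row=4, col=2)
  south (south): (row=4, col=2) -> (row=5, col=2)
  south (south): (row=5, col=2) -> (row=6, col=2)
  north (north): (row=6, col=2) -> (row=5, col=2)
Final: (row=5, col=2)

Answer: Final position: (row=5, col=2)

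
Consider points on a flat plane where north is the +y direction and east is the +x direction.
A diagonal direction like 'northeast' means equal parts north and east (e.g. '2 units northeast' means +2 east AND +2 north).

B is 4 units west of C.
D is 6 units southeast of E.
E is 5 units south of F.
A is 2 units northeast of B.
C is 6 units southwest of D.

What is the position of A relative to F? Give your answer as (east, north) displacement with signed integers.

Place F at the origin (east=0, north=0).
  E is 5 units south of F: delta (east=+0, north=-5); E at (east=0, north=-5).
  D is 6 units southeast of E: delta (east=+6, north=-6); D at (east=6, north=-11).
  C is 6 units southwest of D: delta (east=-6, north=-6); C at (east=0, north=-17).
  B is 4 units west of C: delta (east=-4, north=+0); B at (east=-4, north=-17).
  A is 2 units northeast of B: delta (east=+2, north=+2); A at (east=-2, north=-15).
Therefore A relative to F: (east=-2, north=-15).

Answer: A is at (east=-2, north=-15) relative to F.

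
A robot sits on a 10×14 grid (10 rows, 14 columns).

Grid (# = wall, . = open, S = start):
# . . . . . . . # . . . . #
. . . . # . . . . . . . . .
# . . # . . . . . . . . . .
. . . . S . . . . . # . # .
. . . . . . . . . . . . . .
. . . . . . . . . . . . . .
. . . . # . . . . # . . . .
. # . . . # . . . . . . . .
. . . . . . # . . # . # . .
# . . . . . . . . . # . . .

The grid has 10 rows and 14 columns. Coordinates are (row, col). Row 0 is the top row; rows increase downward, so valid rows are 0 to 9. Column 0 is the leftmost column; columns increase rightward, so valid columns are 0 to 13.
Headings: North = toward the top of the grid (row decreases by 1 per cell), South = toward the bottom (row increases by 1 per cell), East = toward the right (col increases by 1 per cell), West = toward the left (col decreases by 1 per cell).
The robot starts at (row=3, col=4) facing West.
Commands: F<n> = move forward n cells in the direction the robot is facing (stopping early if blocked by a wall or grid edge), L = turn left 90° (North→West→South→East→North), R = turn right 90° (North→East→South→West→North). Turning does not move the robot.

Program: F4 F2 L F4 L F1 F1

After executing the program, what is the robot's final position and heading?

Start: (row=3, col=4), facing West
  F4: move forward 4, now at (row=3, col=0)
  F2: move forward 0/2 (blocked), now at (row=3, col=0)
  L: turn left, now facing South
  F4: move forward 4, now at (row=7, col=0)
  L: turn left, now facing East
  F1: move forward 0/1 (blocked), now at (row=7, col=0)
  F1: move forward 0/1 (blocked), now at (row=7, col=0)
Final: (row=7, col=0), facing East

Answer: Final position: (row=7, col=0), facing East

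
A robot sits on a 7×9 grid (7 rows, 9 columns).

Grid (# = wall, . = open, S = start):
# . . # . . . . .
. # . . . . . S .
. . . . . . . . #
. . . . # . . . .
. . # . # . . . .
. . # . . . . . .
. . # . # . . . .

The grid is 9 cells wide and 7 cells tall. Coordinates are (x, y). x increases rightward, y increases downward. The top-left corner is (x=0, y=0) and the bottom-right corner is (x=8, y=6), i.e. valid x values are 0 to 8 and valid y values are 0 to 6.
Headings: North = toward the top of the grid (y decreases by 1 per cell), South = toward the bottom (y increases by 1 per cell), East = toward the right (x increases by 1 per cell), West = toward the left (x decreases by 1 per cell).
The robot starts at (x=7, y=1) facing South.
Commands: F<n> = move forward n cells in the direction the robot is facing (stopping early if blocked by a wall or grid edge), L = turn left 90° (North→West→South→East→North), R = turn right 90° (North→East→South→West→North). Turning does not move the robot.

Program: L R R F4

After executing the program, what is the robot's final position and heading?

Start: (x=7, y=1), facing South
  L: turn left, now facing East
  R: turn right, now facing South
  R: turn right, now facing West
  F4: move forward 4, now at (x=3, y=1)
Final: (x=3, y=1), facing West

Answer: Final position: (x=3, y=1), facing West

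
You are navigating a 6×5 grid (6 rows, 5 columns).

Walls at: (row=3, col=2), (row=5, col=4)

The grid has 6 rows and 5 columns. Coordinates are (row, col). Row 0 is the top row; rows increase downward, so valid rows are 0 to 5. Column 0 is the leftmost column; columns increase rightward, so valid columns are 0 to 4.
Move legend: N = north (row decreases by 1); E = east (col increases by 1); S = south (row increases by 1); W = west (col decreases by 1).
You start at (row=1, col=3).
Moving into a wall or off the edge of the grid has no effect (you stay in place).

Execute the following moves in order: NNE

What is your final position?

Answer: Final position: (row=0, col=4)

Derivation:
Start: (row=1, col=3)
  N (north): (row=1, col=3) -> (row=0, col=3)
  N (north): blocked, stay at (row=0, col=3)
  E (east): (row=0, col=3) -> (row=0, col=4)
Final: (row=0, col=4)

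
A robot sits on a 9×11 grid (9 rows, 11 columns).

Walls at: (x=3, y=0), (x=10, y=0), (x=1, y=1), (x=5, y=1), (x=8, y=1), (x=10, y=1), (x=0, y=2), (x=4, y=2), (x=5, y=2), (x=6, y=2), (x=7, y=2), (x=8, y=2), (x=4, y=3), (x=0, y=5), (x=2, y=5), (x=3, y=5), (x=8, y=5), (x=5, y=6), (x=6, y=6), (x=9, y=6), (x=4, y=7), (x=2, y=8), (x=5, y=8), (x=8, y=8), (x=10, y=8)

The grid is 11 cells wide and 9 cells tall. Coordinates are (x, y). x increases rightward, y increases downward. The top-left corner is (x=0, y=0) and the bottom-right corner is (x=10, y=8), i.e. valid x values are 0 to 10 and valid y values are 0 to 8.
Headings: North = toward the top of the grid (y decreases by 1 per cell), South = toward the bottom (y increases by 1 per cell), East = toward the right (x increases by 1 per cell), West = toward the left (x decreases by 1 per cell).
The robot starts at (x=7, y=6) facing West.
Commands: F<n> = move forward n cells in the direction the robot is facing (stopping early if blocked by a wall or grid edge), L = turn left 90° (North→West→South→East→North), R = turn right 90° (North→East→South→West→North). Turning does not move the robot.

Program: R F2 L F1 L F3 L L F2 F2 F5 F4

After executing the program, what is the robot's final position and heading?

Start: (x=7, y=6), facing West
  R: turn right, now facing North
  F2: move forward 2, now at (x=7, y=4)
  L: turn left, now facing West
  F1: move forward 1, now at (x=6, y=4)
  L: turn left, now facing South
  F3: move forward 1/3 (blocked), now at (x=6, y=5)
  L: turn left, now facing East
  L: turn left, now facing North
  F2: move forward 2, now at (x=6, y=3)
  F2: move forward 0/2 (blocked), now at (x=6, y=3)
  F5: move forward 0/5 (blocked), now at (x=6, y=3)
  F4: move forward 0/4 (blocked), now at (x=6, y=3)
Final: (x=6, y=3), facing North

Answer: Final position: (x=6, y=3), facing North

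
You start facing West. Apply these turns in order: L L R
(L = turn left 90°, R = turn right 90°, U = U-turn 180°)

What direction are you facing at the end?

Start: West
  L (left (90° counter-clockwise)) -> South
  L (left (90° counter-clockwise)) -> East
  R (right (90° clockwise)) -> South
Final: South

Answer: Final heading: South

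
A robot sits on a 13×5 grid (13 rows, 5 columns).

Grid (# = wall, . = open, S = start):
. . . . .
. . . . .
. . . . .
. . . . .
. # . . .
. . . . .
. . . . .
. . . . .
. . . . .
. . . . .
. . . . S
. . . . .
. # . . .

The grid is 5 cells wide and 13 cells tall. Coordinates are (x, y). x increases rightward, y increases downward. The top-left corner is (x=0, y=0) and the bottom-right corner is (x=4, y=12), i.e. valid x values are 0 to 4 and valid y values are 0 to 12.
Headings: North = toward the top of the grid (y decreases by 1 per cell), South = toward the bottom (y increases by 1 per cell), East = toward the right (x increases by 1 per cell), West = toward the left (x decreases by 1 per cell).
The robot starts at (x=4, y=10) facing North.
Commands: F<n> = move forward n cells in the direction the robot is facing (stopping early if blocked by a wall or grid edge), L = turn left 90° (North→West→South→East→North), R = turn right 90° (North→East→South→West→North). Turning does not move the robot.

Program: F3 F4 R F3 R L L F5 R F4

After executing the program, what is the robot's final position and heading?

Start: (x=4, y=10), facing North
  F3: move forward 3, now at (x=4, y=7)
  F4: move forward 4, now at (x=4, y=3)
  R: turn right, now facing East
  F3: move forward 0/3 (blocked), now at (x=4, y=3)
  R: turn right, now facing South
  L: turn left, now facing East
  L: turn left, now facing North
  F5: move forward 3/5 (blocked), now at (x=4, y=0)
  R: turn right, now facing East
  F4: move forward 0/4 (blocked), now at (x=4, y=0)
Final: (x=4, y=0), facing East

Answer: Final position: (x=4, y=0), facing East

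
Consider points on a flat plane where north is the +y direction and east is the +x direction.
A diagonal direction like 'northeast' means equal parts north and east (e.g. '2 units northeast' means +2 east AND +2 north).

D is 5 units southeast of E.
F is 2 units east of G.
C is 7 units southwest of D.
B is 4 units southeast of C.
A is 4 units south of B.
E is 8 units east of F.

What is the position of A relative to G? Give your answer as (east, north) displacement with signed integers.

Answer: A is at (east=12, north=-20) relative to G.

Derivation:
Place G at the origin (east=0, north=0).
  F is 2 units east of G: delta (east=+2, north=+0); F at (east=2, north=0).
  E is 8 units east of F: delta (east=+8, north=+0); E at (east=10, north=0).
  D is 5 units southeast of E: delta (east=+5, north=-5); D at (east=15, north=-5).
  C is 7 units southwest of D: delta (east=-7, north=-7); C at (east=8, north=-12).
  B is 4 units southeast of C: delta (east=+4, north=-4); B at (east=12, north=-16).
  A is 4 units south of B: delta (east=+0, north=-4); A at (east=12, north=-20).
Therefore A relative to G: (east=12, north=-20).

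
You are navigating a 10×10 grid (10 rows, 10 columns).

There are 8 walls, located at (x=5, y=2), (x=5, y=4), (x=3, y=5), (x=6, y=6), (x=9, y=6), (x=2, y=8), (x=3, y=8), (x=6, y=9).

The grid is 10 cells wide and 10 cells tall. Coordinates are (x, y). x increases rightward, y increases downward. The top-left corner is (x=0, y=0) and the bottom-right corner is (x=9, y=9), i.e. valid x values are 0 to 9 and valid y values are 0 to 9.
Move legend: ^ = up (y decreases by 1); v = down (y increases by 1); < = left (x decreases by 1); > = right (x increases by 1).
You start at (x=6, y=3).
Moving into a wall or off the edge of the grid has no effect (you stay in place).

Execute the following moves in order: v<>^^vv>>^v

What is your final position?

Answer: Final position: (x=9, y=4)

Derivation:
Start: (x=6, y=3)
  v (down): (x=6, y=3) -> (x=6, y=4)
  < (left): blocked, stay at (x=6, y=4)
  > (right): (x=6, y=4) -> (x=7, y=4)
  ^ (up): (x=7, y=4) -> (x=7, y=3)
  ^ (up): (x=7, y=3) -> (x=7, y=2)
  v (down): (x=7, y=2) -> (x=7, y=3)
  v (down): (x=7, y=3) -> (x=7, y=4)
  > (right): (x=7, y=4) -> (x=8, y=4)
  > (right): (x=8, y=4) -> (x=9, y=4)
  ^ (up): (x=9, y=4) -> (x=9, y=3)
  v (down): (x=9, y=3) -> (x=9, y=4)
Final: (x=9, y=4)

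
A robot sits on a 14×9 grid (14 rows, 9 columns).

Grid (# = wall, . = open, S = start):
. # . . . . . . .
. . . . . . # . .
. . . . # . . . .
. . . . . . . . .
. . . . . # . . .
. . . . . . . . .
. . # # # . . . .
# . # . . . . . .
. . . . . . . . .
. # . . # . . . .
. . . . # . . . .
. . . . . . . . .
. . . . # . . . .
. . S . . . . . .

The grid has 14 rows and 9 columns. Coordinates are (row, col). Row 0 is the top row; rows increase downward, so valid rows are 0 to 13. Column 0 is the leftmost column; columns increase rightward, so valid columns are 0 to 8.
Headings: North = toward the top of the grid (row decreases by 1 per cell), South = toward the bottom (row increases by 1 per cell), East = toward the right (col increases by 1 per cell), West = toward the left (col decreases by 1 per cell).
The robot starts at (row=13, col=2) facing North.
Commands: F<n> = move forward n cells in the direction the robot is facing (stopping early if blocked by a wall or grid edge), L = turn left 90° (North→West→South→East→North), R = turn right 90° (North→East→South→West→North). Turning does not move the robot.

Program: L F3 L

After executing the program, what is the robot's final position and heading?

Start: (row=13, col=2), facing North
  L: turn left, now facing West
  F3: move forward 2/3 (blocked), now at (row=13, col=0)
  L: turn left, now facing South
Final: (row=13, col=0), facing South

Answer: Final position: (row=13, col=0), facing South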